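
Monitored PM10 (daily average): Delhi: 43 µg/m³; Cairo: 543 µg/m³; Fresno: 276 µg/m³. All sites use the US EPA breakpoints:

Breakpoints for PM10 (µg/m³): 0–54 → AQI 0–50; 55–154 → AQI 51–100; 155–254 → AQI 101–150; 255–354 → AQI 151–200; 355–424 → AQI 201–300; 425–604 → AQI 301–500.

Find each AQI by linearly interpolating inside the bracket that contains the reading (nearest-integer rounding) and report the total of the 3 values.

633

Delhi 43: bracket 0–54 → index 0–50; slope 50/54, offset 43.
AQI = 0 + 50/54·43 ≈ 39.81 ⇒ 40.
Cairo: 543 lies in 425–604, so I_lo=301, I_hi=500, C_lo=425, C_hi=604.
(500−301)/(604−425) × (543−425) + 301 = 199/179 × 118 + 301 ≈ 432.18 → 432.
Fresno: 276 ∈ [255, 354] ↔ index [151, 200].
151 + (276−255)·(200−151)/(354−255) = 151 + 21·49/99 ≈ 161.39, so AQI = 161.
AQIs: Delhi=40, Cairo=432, Fresno=161. Sum = 40 + 432 + 161 = 633.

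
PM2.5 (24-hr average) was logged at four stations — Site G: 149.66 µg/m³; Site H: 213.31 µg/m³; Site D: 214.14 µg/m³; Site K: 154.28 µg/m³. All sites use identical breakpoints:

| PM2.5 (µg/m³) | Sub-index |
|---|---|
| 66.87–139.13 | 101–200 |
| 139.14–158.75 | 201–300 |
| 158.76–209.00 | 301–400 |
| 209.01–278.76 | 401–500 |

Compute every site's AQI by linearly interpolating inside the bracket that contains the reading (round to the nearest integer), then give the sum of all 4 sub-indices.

Site G: 149.66 ∈ [139.14, 158.75] ↔ index [201, 300].
201 + (149.66−139.14)·(300−201)/(158.75−139.14) = 201 + 10.52·99/19.61 ≈ 254.11, so AQI = 254.
Site H: row 209.01–278.76 (AQI 401–500). (500−401)·(213.31−209.01)/(278.76−209.01) + 401 = 99·4.30/69.75 + 401 ≈ 407.10 → 407.
Site D: 214.14 ∈ [209.01, 278.76] ↔ index [401, 500].
401 + (214.14−209.01)·(500−401)/(278.76−209.01) = 401 + 5.13·99/69.75 ≈ 408.28, so AQI = 408.
Site K: 154.28 ∈ [139.14, 158.75] ↔ index [201, 300].
201 + (154.28−139.14)·(300−201)/(158.75−139.14) = 201 + 15.14·99/19.61 ≈ 277.43, so AQI = 277.
AQIs: Site G=254, Site H=407, Site D=408, Site K=277. Sum = 254 + 407 + 408 + 277 = 1346.

1346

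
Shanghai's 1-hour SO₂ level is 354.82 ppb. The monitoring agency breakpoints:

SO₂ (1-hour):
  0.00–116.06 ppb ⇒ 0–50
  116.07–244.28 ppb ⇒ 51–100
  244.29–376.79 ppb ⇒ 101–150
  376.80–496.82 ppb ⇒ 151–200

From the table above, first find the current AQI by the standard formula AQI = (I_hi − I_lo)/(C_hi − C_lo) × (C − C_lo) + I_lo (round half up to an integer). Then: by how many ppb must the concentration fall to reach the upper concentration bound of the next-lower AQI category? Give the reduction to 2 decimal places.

SO₂: row 244.29–376.79 (AQI 101–150). (150−101)·(354.82−244.29)/(376.79−244.29) + 101 = 49·110.53/132.50 + 101 ≈ 141.88 → 142.
Current AQI 142 is in the Unhealthy for Sensitive Groups range (101–150). The next-lower category tops out at AQI 100, whose upper concentration bound is 244.28 ppb.
Reduction needed = 354.82 − 244.28 = 110.54 ppb.

110.54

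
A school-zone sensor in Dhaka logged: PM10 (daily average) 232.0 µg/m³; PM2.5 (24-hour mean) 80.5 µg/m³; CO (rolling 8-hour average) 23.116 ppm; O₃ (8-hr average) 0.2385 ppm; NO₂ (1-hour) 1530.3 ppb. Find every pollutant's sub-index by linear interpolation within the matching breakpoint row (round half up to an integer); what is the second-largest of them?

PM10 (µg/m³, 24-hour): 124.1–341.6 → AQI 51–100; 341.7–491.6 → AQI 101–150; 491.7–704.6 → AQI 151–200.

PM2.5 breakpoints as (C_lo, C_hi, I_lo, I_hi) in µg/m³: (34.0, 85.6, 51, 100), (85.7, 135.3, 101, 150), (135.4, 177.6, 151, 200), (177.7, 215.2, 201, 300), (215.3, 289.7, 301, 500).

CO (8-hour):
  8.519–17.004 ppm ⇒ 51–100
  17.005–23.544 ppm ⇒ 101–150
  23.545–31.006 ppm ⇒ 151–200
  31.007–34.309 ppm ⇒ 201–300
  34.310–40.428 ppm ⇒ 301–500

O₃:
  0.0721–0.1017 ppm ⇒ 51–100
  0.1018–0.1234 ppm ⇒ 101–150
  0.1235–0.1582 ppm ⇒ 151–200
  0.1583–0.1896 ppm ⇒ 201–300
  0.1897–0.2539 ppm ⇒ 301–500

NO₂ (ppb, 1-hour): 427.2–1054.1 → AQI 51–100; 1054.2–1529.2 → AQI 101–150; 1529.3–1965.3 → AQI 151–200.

151

PM10: 232.0 lies in 124.1–341.6, so I_lo=51, I_hi=100, C_lo=124.1, C_hi=341.6.
(100−51)/(341.6−124.1) × (232.0−124.1) + 51 = 49/217.5 × 107.9 + 51 ≈ 75.31 → 75.
PM2.5: 80.5 lies in 34.0–85.6, so I_lo=51, I_hi=100, C_lo=34.0, C_hi=85.6.
(100−51)/(85.6−34.0) × (80.5−34.0) + 51 = 49/51.6 × 46.5 + 51 ≈ 95.16 → 95.
CO: row 17.005–23.544 (AQI 101–150). (150−101)·(23.116−17.005)/(23.544−17.005) + 101 = 49·6.111/6.539 + 101 ≈ 146.79 → 147.
O₃ 0.2385: bracket 0.1897–0.2539 → index 301–500; slope 199/0.0642, offset 0.0488.
AQI = 301 + 199/0.0642·0.0488 ≈ 452.26 ⇒ 452.
NO₂: 1530.3 lies in 1529.3–1965.3, so I_lo=151, I_hi=200, C_lo=1529.3, C_hi=1965.3.
(200−151)/(1965.3−1529.3) × (1530.3−1529.3) + 151 = 49/436.0 × 1.0 + 151 ≈ 151.11 → 151.
Sub-indices: PM10→75, PM2.5→95, CO→147, O₃→452, NO₂→151. Ranked high→low: 452, 151, 147, 95, 75. Second-highest sub-index = 151.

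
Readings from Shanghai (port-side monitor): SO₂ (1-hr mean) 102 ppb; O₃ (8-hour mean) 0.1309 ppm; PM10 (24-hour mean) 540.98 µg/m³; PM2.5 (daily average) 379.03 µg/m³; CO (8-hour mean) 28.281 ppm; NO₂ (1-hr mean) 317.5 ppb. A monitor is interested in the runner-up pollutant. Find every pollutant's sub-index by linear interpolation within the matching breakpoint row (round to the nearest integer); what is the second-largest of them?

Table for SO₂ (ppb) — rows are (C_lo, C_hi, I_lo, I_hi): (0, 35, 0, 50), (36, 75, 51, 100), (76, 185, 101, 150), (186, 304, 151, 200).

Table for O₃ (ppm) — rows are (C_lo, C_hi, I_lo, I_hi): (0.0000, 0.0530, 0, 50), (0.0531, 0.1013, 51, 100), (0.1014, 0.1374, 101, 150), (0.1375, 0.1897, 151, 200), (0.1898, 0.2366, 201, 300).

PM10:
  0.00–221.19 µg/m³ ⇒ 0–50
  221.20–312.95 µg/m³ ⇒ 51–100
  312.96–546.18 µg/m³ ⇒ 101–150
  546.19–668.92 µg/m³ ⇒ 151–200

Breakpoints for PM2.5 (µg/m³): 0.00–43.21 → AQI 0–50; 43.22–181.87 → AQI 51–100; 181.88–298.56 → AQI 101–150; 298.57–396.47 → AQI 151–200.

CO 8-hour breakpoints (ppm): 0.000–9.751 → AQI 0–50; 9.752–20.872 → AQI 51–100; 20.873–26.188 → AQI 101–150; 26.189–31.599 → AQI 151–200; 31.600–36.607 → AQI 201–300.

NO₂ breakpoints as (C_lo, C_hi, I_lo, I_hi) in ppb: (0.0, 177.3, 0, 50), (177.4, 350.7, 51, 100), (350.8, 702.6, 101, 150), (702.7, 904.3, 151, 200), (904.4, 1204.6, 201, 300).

SO₂: 102 ∈ [76, 185] ↔ index [101, 150].
101 + (102−76)·(150−101)/(185−76) = 101 + 26·49/109 ≈ 112.69, so AQI = 113.
O₃: 0.1309 ∈ [0.1014, 0.1374] ↔ index [101, 150].
101 + (0.1309−0.1014)·(150−101)/(0.1374−0.1014) = 101 + 0.0295·49/0.0360 ≈ 141.15, so AQI = 141.
PM10: 540.98 lies in 312.96–546.18, so I_lo=101, I_hi=150, C_lo=312.96, C_hi=546.18.
(150−101)/(546.18−312.96) × (540.98−312.96) + 101 = 49/233.22 × 228.02 + 101 ≈ 148.91 → 149.
PM2.5: 379.03 lies in 298.57–396.47, so I_lo=151, I_hi=200, C_lo=298.57, C_hi=396.47.
(200−151)/(396.47−298.57) × (379.03−298.57) + 151 = 49/97.90 × 80.46 + 151 ≈ 191.27 → 191.
CO: row 26.189–31.599 (AQI 151–200). (200−151)·(28.281−26.189)/(31.599−26.189) + 151 = 49·2.092/5.410 + 151 ≈ 169.95 → 170.
NO₂: row 177.4–350.7 (AQI 51–100). (100−51)·(317.5−177.4)/(350.7−177.4) + 51 = 49·140.1/173.3 + 51 ≈ 90.61 → 91.
Sub-indices: SO₂→113, O₃→141, PM10→149, PM2.5→191, CO→170, NO₂→91. Ranked high→low: 191, 170, 149, 141, 113, 91. Second-highest sub-index = 170.

170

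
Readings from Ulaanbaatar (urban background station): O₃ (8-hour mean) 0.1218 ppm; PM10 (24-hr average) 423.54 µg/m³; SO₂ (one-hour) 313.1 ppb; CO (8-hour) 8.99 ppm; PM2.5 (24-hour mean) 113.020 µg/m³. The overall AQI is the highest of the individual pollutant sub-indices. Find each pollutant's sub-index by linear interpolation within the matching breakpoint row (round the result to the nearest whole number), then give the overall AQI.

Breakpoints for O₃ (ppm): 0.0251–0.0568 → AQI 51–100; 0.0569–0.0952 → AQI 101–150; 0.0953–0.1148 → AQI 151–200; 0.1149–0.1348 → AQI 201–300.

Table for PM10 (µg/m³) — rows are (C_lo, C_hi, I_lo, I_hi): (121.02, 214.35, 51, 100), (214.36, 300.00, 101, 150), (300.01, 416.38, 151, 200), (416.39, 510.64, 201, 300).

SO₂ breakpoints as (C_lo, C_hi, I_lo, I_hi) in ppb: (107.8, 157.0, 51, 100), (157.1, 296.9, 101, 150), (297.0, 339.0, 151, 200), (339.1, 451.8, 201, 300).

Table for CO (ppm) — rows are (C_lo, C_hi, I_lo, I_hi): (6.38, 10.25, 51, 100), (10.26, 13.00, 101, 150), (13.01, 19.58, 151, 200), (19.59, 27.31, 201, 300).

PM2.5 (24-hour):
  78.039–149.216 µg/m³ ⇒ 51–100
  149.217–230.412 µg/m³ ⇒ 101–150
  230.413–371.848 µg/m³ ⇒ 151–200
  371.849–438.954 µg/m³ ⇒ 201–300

O₃: 0.1218 ∈ [0.1149, 0.1348] ↔ index [201, 300].
201 + (0.1218−0.1149)·(300−201)/(0.1348−0.1149) = 201 + 0.0069·99/0.0199 ≈ 235.33, so AQI = 235.
PM10: 423.54 lies in 416.39–510.64, so I_lo=201, I_hi=300, C_lo=416.39, C_hi=510.64.
(300−201)/(510.64−416.39) × (423.54−416.39) + 201 = 99/94.25 × 7.15 + 201 ≈ 208.51 → 209.
SO₂: 313.1 ∈ [297.0, 339.0] ↔ index [151, 200].
151 + (313.1−297.0)·(200−151)/(339.0−297.0) = 151 + 16.1·49/42.0 ≈ 169.78, so AQI = 170.
CO: 8.99 lies in 6.38–10.25, so I_lo=51, I_hi=100, C_lo=6.38, C_hi=10.25.
(100−51)/(10.25−6.38) × (8.99−6.38) + 51 = 49/3.87 × 2.61 + 51 ≈ 84.05 → 84.
PM2.5 113.020: bracket 78.039–149.216 → index 51–100; slope 49/71.177, offset 34.981.
AQI = 51 + 49/71.177·34.981 ≈ 75.08 ⇒ 75.
Sub-indices: O₃→235, PM10→209, SO₂→170, CO→84, PM2.5→75. Overall AQI = max = 235; dominant pollutant is O₃.
AQI 235: Very Unhealthy.

235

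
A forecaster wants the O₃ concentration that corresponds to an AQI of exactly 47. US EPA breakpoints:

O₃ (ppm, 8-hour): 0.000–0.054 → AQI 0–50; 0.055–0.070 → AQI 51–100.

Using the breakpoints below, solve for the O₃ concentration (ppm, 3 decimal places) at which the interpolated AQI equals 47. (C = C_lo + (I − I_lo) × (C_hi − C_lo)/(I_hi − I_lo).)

AQI 47 lies in the 0–50 band, which corresponds to 0.000–0.054 ppm.
C = 0.000 + (47−0)×(0.054−0.000)/(50−0) = 0.000 + 47×0.054/50 ≈ 0.05076 ppm → 0.051 ppm to 3 dp.

0.051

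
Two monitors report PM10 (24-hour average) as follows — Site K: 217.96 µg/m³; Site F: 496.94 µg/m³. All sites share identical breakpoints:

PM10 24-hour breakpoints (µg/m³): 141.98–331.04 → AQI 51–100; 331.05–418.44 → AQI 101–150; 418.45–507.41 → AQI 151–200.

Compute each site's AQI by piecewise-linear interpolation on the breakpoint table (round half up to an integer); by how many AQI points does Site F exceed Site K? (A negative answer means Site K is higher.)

Site K: 217.96 lies in 141.98–331.04, so I_lo=51, I_hi=100, C_lo=141.98, C_hi=331.04.
(100−51)/(331.04−141.98) × (217.96−141.98) + 51 = 49/189.06 × 75.98 + 51 ≈ 70.69 → 71.
Site F: 496.94 ∈ [418.45, 507.41] ↔ index [151, 200].
151 + (496.94−418.45)·(200−151)/(507.41−418.45) = 151 + 78.49·49/88.96 ≈ 194.23, so AQI = 194.
AQIs: Site K=71, Site F=194. Site F (194) − Site K (71) = 123.

123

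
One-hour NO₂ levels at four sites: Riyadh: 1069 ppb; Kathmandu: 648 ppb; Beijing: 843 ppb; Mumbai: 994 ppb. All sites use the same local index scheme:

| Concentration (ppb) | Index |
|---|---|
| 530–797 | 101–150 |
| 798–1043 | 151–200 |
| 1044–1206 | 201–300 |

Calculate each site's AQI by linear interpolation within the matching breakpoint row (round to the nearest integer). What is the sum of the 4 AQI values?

Riyadh: 1069 ∈ [1044, 1206] ↔ index [201, 300].
201 + (1069−1044)·(300−201)/(1206−1044) = 201 + 25·99/162 ≈ 216.28, so AQI = 216.
Kathmandu: 648 lies in 530–797, so I_lo=101, I_hi=150, C_lo=530, C_hi=797.
(150−101)/(797−530) × (648−530) + 101 = 49/267 × 118 + 101 ≈ 122.66 → 123.
Beijing: row 798–1043 (AQI 151–200). (200−151)·(843−798)/(1043−798) + 151 = 49·45/245 + 151 ≈ 160.00 → 160.
Mumbai: row 798–1043 (AQI 151–200). (200−151)·(994−798)/(1043−798) + 151 = 49·196/245 + 151 ≈ 190.20 → 190.
AQIs: Riyadh=216, Kathmandu=123, Beijing=160, Mumbai=190. Sum = 216 + 123 + 160 + 190 = 689.

689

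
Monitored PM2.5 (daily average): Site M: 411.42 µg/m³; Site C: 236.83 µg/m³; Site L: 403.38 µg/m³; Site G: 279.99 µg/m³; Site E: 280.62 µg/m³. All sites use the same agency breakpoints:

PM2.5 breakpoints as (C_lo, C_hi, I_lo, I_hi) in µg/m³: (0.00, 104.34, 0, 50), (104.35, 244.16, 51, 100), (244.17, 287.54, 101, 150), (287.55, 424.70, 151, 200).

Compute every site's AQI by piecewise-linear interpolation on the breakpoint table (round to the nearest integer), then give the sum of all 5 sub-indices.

767

Site M: 411.42 ∈ [287.55, 424.70] ↔ index [151, 200].
151 + (411.42−287.55)·(200−151)/(424.70−287.55) = 151 + 123.87·49/137.15 ≈ 195.26, so AQI = 195.
Site C 236.83: bracket 104.35–244.16 → index 51–100; slope 49/139.81, offset 132.48.
AQI = 51 + 49/139.81·132.48 ≈ 97.43 ⇒ 97.
Site L 403.38: bracket 287.55–424.70 → index 151–200; slope 49/137.15, offset 115.83.
AQI = 151 + 49/137.15·115.83 ≈ 192.38 ⇒ 192.
Site G 279.99: bracket 244.17–287.54 → index 101–150; slope 49/43.37, offset 35.82.
AQI = 101 + 49/43.37·35.82 ≈ 141.47 ⇒ 141.
Site E: 280.62 lies in 244.17–287.54, so I_lo=101, I_hi=150, C_lo=244.17, C_hi=287.54.
(150−101)/(287.54−244.17) × (280.62−244.17) + 101 = 49/43.37 × 36.45 + 101 ≈ 142.18 → 142.
AQIs: Site M=195, Site C=97, Site L=192, Site G=141, Site E=142. Sum = 195 + 97 + 192 + 141 + 142 = 767.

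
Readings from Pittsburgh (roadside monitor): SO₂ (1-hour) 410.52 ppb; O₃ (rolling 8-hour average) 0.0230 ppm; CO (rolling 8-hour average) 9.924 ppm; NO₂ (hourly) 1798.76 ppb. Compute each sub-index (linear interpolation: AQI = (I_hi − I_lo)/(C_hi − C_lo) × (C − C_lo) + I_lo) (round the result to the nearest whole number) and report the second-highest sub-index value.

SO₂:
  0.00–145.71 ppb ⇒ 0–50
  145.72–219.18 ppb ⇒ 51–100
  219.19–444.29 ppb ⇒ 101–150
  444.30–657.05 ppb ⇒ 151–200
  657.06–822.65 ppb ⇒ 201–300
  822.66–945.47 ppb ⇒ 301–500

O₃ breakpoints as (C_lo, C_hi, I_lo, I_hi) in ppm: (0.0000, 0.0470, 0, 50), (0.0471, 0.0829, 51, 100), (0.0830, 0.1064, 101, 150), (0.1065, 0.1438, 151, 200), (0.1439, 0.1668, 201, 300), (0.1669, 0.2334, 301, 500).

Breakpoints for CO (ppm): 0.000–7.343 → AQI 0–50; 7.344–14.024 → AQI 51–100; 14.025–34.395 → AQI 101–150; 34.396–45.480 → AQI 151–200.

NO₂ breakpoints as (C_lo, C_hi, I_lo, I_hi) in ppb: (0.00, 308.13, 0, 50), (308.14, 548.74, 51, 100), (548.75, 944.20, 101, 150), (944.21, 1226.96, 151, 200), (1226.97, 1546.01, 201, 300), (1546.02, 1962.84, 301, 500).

SO₂: 410.52 lies in 219.19–444.29, so I_lo=101, I_hi=150, C_lo=219.19, C_hi=444.29.
(150−101)/(444.29−219.19) × (410.52−219.19) + 101 = 49/225.10 × 191.33 + 101 ≈ 142.65 → 143.
O₃: 0.0230 ∈ [0.0000, 0.0470] ↔ index [0, 50].
0 + (0.0230−0.0000)·(50−0)/(0.0470−0.0000) = 0 + 0.0230·50/0.0470 ≈ 24.47, so AQI = 24.
CO: 9.924 lies in 7.344–14.024, so I_lo=51, I_hi=100, C_lo=7.344, C_hi=14.024.
(100−51)/(14.024−7.344) × (9.924−7.344) + 51 = 49/6.680 × 2.580 + 51 ≈ 69.93 → 70.
NO₂: 1798.76 lies in 1546.02–1962.84, so I_lo=301, I_hi=500, C_lo=1546.02, C_hi=1962.84.
(500−301)/(1962.84−1546.02) × (1798.76−1546.02) + 301 = 199/416.82 × 252.74 + 301 ≈ 421.66 → 422.
Sub-indices: SO₂→143, O₃→24, CO→70, NO₂→422. Ranked high→low: 422, 143, 70, 24. Second-highest sub-index = 143.

143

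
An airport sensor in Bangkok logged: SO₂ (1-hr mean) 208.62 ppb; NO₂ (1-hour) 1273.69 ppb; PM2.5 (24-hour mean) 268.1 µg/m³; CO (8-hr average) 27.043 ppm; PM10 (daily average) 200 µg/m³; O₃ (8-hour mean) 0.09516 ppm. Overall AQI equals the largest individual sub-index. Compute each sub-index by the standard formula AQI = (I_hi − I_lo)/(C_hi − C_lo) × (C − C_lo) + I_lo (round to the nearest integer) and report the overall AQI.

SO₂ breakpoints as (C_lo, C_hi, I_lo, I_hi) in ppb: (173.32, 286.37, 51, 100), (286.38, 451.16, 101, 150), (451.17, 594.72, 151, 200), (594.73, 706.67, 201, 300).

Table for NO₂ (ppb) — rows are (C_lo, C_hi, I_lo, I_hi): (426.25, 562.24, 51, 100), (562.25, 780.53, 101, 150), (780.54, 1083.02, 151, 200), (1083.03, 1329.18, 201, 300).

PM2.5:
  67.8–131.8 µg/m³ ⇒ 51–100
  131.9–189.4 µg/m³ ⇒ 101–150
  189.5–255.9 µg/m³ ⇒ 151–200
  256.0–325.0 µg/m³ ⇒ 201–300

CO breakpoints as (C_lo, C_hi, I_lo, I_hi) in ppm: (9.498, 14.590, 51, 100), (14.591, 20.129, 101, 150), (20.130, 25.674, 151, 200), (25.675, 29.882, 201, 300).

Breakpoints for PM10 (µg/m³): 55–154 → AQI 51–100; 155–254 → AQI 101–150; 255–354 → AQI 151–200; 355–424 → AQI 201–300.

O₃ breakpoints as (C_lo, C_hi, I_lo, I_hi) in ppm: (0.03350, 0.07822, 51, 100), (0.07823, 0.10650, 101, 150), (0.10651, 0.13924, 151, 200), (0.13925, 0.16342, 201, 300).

278

SO₂: 208.62 ∈ [173.32, 286.37] ↔ index [51, 100].
51 + (208.62−173.32)·(100−51)/(286.37−173.32) = 51 + 35.30·49/113.05 ≈ 66.30, so AQI = 66.
NO₂: 1273.69 ∈ [1083.03, 1329.18] ↔ index [201, 300].
201 + (1273.69−1083.03)·(300−201)/(1329.18−1083.03) = 201 + 190.66·99/246.15 ≈ 277.68, so AQI = 278.
PM2.5: row 256.0–325.0 (AQI 201–300). (300−201)·(268.1−256.0)/(325.0−256.0) + 201 = 99·12.1/69.0 + 201 ≈ 218.36 → 218.
CO: 27.043 ∈ [25.675, 29.882] ↔ index [201, 300].
201 + (27.043−25.675)·(300−201)/(29.882−25.675) = 201 + 1.368·99/4.207 ≈ 233.19, so AQI = 233.
PM10: row 155–254 (AQI 101–150). (150−101)·(200−155)/(254−155) + 101 = 49·45/99 + 101 ≈ 123.27 → 123.
O₃: row 0.07823–0.10650 (AQI 101–150). (150−101)·(0.09516−0.07823)/(0.10650−0.07823) + 101 = 49·0.01693/0.02827 + 101 ≈ 130.34 → 130.
Sub-indices: SO₂→66, NO₂→278, PM2.5→218, CO→233, PM10→123, O₃→130. Overall AQI = max = 278; dominant pollutant is NO₂.
AQI 278: Very Unhealthy.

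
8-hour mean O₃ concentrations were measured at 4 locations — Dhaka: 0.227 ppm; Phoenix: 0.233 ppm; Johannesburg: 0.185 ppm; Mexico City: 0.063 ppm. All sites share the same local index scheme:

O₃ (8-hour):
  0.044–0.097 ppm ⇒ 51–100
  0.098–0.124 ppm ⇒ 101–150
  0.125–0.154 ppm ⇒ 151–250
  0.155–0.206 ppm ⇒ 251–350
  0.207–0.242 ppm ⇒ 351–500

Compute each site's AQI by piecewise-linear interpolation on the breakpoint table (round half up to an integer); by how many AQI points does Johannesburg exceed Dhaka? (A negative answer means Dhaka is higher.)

Dhaka: row 0.207–0.242 (AQI 351–500). (500−351)·(0.227−0.207)/(0.242−0.207) + 351 = 149·0.020/0.035 + 351 ≈ 436.14 → 436.
Phoenix: 0.233 lies in 0.207–0.242, so I_lo=351, I_hi=500, C_lo=0.207, C_hi=0.242.
(500−351)/(0.242−0.207) × (0.233−0.207) + 351 = 149/0.035 × 0.026 + 351 ≈ 461.69 → 462.
Johannesburg 0.185: bracket 0.155–0.206 → index 251–350; slope 99/0.051, offset 0.030.
AQI = 251 + 99/0.051·0.030 ≈ 309.24 ⇒ 309.
Mexico City: row 0.044–0.097 (AQI 51–100). (100−51)·(0.063−0.044)/(0.097−0.044) + 51 = 49·0.019/0.053 + 51 ≈ 68.57 → 69.
AQIs: Dhaka=436, Phoenix=462, Johannesburg=309, Mexico City=69. Johannesburg (309) − Dhaka (436) = -127.

-127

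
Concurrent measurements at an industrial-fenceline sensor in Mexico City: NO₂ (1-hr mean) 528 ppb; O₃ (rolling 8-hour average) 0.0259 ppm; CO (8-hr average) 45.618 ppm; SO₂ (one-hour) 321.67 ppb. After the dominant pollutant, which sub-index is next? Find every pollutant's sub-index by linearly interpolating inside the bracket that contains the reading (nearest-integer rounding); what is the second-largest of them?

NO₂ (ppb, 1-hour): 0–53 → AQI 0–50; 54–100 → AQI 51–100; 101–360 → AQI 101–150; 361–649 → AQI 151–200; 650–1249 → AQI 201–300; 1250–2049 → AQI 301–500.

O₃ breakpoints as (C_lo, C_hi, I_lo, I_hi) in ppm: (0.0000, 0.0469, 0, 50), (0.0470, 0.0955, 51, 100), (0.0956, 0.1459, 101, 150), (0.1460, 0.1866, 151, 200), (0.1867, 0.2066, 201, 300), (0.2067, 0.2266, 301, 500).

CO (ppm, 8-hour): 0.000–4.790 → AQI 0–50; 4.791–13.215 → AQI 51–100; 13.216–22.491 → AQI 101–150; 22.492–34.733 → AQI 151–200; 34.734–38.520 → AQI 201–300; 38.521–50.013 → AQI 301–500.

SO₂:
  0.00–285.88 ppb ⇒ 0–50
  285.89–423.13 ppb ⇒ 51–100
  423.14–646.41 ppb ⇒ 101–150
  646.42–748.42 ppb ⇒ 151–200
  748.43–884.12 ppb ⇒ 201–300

179

NO₂: 528 lies in 361–649, so I_lo=151, I_hi=200, C_lo=361, C_hi=649.
(200−151)/(649−361) × (528−361) + 151 = 49/288 × 167 + 151 ≈ 179.41 → 179.
O₃: 0.0259 ∈ [0.0000, 0.0469] ↔ index [0, 50].
0 + (0.0259−0.0000)·(50−0)/(0.0469−0.0000) = 0 + 0.0259·50/0.0469 ≈ 27.61, so AQI = 28.
CO 45.618: bracket 38.521–50.013 → index 301–500; slope 199/11.492, offset 7.097.
AQI = 301 + 199/11.492·7.097 ≈ 423.89 ⇒ 424.
SO₂: row 285.89–423.13 (AQI 51–100). (100−51)·(321.67−285.89)/(423.13−285.89) + 51 = 49·35.78/137.24 + 51 ≈ 63.77 → 64.
Sub-indices: NO₂→179, O₃→28, CO→424, SO₂→64. Ranked high→low: 424, 179, 64, 28. Second-highest sub-index = 179.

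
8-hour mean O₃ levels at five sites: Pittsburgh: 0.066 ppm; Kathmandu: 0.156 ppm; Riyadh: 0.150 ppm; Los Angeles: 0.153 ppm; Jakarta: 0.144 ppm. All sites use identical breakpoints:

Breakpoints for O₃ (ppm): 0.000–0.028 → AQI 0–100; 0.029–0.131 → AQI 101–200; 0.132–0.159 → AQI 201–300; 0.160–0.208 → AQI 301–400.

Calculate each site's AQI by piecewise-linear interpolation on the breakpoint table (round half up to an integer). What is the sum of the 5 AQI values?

1216

Pittsburgh: row 0.029–0.131 (AQI 101–200). (200−101)·(0.066−0.029)/(0.131−0.029) + 101 = 99·0.037/0.102 + 101 ≈ 136.91 → 137.
Kathmandu: row 0.132–0.159 (AQI 201–300). (300−201)·(0.156−0.132)/(0.159−0.132) + 201 = 99·0.024/0.027 + 201 ≈ 289.00 → 289.
Riyadh: row 0.132–0.159 (AQI 201–300). (300−201)·(0.150−0.132)/(0.159−0.132) + 201 = 99·0.018/0.027 + 201 ≈ 267.00 → 267.
Los Angeles: row 0.132–0.159 (AQI 201–300). (300−201)·(0.153−0.132)/(0.159−0.132) + 201 = 99·0.021/0.027 + 201 ≈ 278.00 → 278.
Jakarta: 0.144 lies in 0.132–0.159, so I_lo=201, I_hi=300, C_lo=0.132, C_hi=0.159.
(300−201)/(0.159−0.132) × (0.144−0.132) + 201 = 99/0.027 × 0.012 + 201 ≈ 245.00 → 245.
AQIs: Pittsburgh=137, Kathmandu=289, Riyadh=267, Los Angeles=278, Jakarta=245. Sum = 137 + 289 + 267 + 278 + 245 = 1216.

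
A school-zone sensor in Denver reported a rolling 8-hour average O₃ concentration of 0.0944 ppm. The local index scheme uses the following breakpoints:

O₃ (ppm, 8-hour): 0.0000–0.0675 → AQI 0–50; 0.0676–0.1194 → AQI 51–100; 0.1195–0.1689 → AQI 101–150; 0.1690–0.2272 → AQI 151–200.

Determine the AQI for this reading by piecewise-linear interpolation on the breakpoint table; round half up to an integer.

O₃: 0.0944 lies in 0.0676–0.1194, so I_lo=51, I_hi=100, C_lo=0.0676, C_hi=0.1194.
(100−51)/(0.1194−0.0676) × (0.0944−0.0676) + 51 = 49/0.0518 × 0.0268 + 51 ≈ 76.35 → 76.
AQI 76 falls in the Moderate category.

76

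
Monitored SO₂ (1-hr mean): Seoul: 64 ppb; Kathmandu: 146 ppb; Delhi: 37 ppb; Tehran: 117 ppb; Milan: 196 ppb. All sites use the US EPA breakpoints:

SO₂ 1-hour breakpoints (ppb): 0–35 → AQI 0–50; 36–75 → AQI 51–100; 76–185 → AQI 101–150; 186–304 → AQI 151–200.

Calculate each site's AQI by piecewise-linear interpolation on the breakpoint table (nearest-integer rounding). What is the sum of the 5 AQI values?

Seoul 64: bracket 36–75 → index 51–100; slope 49/39, offset 28.
AQI = 51 + 49/39·28 ≈ 86.18 ⇒ 86.
Kathmandu: row 76–185 (AQI 101–150). (150−101)·(146−76)/(185−76) + 101 = 49·70/109 + 101 ≈ 132.47 → 132.
Delhi: row 36–75 (AQI 51–100). (100−51)·(37−36)/(75−36) + 51 = 49·1/39 + 51 ≈ 52.26 → 52.
Tehran 117: bracket 76–185 → index 101–150; slope 49/109, offset 41.
AQI = 101 + 49/109·41 ≈ 119.43 ⇒ 119.
Milan 196: bracket 186–304 → index 151–200; slope 49/118, offset 10.
AQI = 151 + 49/118·10 ≈ 155.15 ⇒ 155.
AQIs: Seoul=86, Kathmandu=132, Delhi=52, Tehran=119, Milan=155. Sum = 86 + 132 + 52 + 119 + 155 = 544.

544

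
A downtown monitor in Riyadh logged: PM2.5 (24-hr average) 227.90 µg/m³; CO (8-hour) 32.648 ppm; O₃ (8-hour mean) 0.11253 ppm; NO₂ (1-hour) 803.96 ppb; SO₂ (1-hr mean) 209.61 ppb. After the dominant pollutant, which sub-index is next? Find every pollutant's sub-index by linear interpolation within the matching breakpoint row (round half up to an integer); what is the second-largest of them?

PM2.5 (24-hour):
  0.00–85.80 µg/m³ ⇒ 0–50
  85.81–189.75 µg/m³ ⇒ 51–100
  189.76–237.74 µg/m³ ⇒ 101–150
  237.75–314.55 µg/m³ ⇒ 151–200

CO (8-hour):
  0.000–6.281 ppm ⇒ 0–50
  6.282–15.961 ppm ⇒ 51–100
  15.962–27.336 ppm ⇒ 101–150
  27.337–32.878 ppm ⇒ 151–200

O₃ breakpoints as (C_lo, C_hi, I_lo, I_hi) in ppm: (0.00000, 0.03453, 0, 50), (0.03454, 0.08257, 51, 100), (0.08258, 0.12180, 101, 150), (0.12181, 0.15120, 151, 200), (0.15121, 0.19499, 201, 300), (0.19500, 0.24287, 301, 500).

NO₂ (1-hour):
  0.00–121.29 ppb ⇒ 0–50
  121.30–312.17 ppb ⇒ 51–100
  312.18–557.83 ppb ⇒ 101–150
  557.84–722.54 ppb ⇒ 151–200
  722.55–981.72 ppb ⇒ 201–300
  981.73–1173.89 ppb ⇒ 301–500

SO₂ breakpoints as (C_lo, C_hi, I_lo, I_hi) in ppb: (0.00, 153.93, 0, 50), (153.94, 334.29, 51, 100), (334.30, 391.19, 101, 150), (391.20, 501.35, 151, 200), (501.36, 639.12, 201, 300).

PM2.5: 227.90 lies in 189.76–237.74, so I_lo=101, I_hi=150, C_lo=189.76, C_hi=237.74.
(150−101)/(237.74−189.76) × (227.90−189.76) + 101 = 49/47.98 × 38.14 + 101 ≈ 139.95 → 140.
CO: 32.648 ∈ [27.337, 32.878] ↔ index [151, 200].
151 + (32.648−27.337)·(200−151)/(32.878−27.337) = 151 + 5.311·49/5.541 ≈ 197.97, so AQI = 198.
O₃: 0.11253 lies in 0.08258–0.12180, so I_lo=101, I_hi=150, C_lo=0.08258, C_hi=0.12180.
(150−101)/(0.12180−0.08258) × (0.11253−0.08258) + 101 = 49/0.03922 × 0.02995 + 101 ≈ 138.42 → 138.
NO₂ 803.96: bracket 722.55–981.72 → index 201–300; slope 99/259.17, offset 81.41.
AQI = 201 + 99/259.17·81.41 ≈ 232.10 ⇒ 232.
SO₂: row 153.94–334.29 (AQI 51–100). (100−51)·(209.61−153.94)/(334.29−153.94) + 51 = 49·55.67/180.35 + 51 ≈ 66.13 → 66.
Sub-indices: PM2.5→140, CO→198, O₃→138, NO₂→232, SO₂→66. Ranked high→low: 232, 198, 140, 138, 66. Second-highest sub-index = 198.

198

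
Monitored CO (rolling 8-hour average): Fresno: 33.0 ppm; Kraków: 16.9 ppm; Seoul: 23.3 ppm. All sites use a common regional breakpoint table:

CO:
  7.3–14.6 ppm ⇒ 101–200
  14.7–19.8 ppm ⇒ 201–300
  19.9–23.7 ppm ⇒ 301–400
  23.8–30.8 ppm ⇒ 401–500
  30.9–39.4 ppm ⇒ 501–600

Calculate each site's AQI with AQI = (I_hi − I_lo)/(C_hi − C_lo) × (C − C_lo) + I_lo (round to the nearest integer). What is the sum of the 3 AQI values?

1159

Fresno: row 30.9–39.4 (AQI 501–600). (600−501)·(33.0−30.9)/(39.4−30.9) + 501 = 99·2.1/8.5 + 501 ≈ 525.46 → 525.
Kraków: 16.9 ∈ [14.7, 19.8] ↔ index [201, 300].
201 + (16.9−14.7)·(300−201)/(19.8−14.7) = 201 + 2.2·99/5.1 ≈ 243.71, so AQI = 244.
Seoul: 23.3 ∈ [19.9, 23.7] ↔ index [301, 400].
301 + (23.3−19.9)·(400−301)/(23.7−19.9) = 301 + 3.4·99/3.8 ≈ 389.58, so AQI = 390.
AQIs: Fresno=525, Kraków=244, Seoul=390. Sum = 525 + 244 + 390 = 1159.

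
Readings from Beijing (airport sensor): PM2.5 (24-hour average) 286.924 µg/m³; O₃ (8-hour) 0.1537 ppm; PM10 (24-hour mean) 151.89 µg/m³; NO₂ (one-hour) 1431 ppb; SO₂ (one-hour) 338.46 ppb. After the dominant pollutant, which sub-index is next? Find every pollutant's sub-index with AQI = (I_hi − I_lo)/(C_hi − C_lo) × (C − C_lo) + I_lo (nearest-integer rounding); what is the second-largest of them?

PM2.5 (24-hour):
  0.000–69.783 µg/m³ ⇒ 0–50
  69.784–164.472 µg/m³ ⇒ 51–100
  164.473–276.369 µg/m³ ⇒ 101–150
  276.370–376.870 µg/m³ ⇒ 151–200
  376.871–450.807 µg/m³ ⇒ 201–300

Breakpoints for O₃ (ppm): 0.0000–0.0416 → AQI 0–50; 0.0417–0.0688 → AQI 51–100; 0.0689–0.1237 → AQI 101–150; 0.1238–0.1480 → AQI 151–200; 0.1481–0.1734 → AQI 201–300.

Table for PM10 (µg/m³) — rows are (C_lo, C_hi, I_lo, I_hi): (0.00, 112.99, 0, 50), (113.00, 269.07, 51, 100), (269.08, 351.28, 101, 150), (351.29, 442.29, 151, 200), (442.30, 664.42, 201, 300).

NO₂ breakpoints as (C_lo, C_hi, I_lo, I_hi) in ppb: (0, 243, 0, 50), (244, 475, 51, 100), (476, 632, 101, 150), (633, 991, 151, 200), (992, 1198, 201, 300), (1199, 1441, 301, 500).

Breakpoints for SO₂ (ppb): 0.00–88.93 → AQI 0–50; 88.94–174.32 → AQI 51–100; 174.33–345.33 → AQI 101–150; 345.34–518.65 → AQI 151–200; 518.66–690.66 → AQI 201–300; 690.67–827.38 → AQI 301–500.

PM2.5 286.924: bracket 276.370–376.870 → index 151–200; slope 49/100.500, offset 10.554.
AQI = 151 + 49/100.500·10.554 ≈ 156.15 ⇒ 156.
O₃: 0.1537 ∈ [0.1481, 0.1734] ↔ index [201, 300].
201 + (0.1537−0.1481)·(300−201)/(0.1734−0.1481) = 201 + 0.0056·99/0.0253 ≈ 222.91, so AQI = 223.
PM10: 151.89 lies in 113.00–269.07, so I_lo=51, I_hi=100, C_lo=113.00, C_hi=269.07.
(100−51)/(269.07−113.00) × (151.89−113.00) + 51 = 49/156.07 × 38.89 + 51 ≈ 63.21 → 63.
NO₂: 1431 lies in 1199–1441, so I_lo=301, I_hi=500, C_lo=1199, C_hi=1441.
(500−301)/(1441−1199) × (1431−1199) + 301 = 199/242 × 232 + 301 ≈ 491.78 → 492.
SO₂: row 174.33–345.33 (AQI 101–150). (150−101)·(338.46−174.33)/(345.33−174.33) + 101 = 49·164.13/171.00 + 101 ≈ 148.03 → 148.
Sub-indices: PM2.5→156, O₃→223, PM10→63, NO₂→492, SO₂→148. Ranked high→low: 492, 223, 156, 148, 63. Second-highest sub-index = 223.

223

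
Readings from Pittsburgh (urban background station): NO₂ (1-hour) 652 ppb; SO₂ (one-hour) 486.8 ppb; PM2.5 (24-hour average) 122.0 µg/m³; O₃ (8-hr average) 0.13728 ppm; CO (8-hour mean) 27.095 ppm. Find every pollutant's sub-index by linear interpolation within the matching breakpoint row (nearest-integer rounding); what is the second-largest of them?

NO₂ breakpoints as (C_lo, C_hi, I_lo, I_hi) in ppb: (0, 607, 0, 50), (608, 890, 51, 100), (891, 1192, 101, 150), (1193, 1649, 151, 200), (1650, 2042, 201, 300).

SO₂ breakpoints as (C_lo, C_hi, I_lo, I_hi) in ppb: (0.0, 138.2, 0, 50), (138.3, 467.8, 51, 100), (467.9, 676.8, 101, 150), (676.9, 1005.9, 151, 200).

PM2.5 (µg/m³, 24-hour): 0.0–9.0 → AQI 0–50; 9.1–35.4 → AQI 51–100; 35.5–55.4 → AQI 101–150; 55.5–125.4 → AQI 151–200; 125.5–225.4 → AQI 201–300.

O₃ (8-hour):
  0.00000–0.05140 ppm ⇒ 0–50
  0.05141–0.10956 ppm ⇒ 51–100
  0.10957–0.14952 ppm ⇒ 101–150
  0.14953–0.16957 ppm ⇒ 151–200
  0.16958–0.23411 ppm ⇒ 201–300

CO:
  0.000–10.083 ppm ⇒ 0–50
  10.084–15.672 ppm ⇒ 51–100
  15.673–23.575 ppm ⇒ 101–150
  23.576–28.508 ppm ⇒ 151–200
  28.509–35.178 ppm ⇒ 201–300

186

NO₂: row 608–890 (AQI 51–100). (100−51)·(652−608)/(890−608) + 51 = 49·44/282 + 51 ≈ 58.65 → 59.
SO₂: 486.8 lies in 467.9–676.8, so I_lo=101, I_hi=150, C_lo=467.9, C_hi=676.8.
(150−101)/(676.8−467.9) × (486.8−467.9) + 101 = 49/208.9 × 18.9 + 101 ≈ 105.43 → 105.
PM2.5: 122.0 ∈ [55.5, 125.4] ↔ index [151, 200].
151 + (122.0−55.5)·(200−151)/(125.4−55.5) = 151 + 66.5·49/69.9 ≈ 197.62, so AQI = 198.
O₃ 0.13728: bracket 0.10957–0.14952 → index 101–150; slope 49/0.03995, offset 0.02771.
AQI = 101 + 49/0.03995·0.02771 ≈ 134.99 ⇒ 135.
CO 27.095: bracket 23.576–28.508 → index 151–200; slope 49/4.932, offset 3.519.
AQI = 151 + 49/4.932·3.519 ≈ 185.96 ⇒ 186.
Sub-indices: NO₂→59, SO₂→105, PM2.5→198, O₃→135, CO→186. Ranked high→low: 198, 186, 135, 105, 59. Second-highest sub-index = 186.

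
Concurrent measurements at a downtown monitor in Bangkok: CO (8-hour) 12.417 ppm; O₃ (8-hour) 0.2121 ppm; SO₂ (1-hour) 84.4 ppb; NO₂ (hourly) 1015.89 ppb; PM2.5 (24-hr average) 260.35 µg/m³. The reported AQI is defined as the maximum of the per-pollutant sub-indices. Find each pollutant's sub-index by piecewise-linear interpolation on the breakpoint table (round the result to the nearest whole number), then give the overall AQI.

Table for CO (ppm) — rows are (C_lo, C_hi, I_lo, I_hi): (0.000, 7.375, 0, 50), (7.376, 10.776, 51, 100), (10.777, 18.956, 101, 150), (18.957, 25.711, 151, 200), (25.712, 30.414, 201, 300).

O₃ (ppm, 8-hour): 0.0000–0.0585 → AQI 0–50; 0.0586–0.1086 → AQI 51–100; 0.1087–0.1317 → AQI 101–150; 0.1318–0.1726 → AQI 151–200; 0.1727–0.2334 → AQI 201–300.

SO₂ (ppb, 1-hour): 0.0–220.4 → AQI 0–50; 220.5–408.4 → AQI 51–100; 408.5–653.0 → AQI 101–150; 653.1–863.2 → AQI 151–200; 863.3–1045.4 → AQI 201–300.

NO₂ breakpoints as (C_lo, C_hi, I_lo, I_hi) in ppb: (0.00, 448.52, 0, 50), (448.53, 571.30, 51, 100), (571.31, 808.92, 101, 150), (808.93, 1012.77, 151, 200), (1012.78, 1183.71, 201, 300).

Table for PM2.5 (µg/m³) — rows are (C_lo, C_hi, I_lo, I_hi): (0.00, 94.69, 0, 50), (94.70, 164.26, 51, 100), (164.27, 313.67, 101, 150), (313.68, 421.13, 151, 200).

CO 12.417: bracket 10.777–18.956 → index 101–150; slope 49/8.179, offset 1.640.
AQI = 101 + 49/8.179·1.640 ≈ 110.83 ⇒ 111.
O₃: 0.2121 ∈ [0.1727, 0.2334] ↔ index [201, 300].
201 + (0.2121−0.1727)·(300−201)/(0.2334−0.1727) = 201 + 0.0394·99/0.0607 ≈ 265.26, so AQI = 265.
SO₂: row 0.0–220.4 (AQI 0–50). (50−0)·(84.4−0.0)/(220.4−0.0) + 0 = 50·84.4/220.4 + 0 ≈ 19.15 → 19.
NO₂: row 1012.78–1183.71 (AQI 201–300). (300−201)·(1015.89−1012.78)/(1183.71−1012.78) + 201 = 99·3.11/170.93 + 201 ≈ 202.80 → 203.
PM2.5: row 164.27–313.67 (AQI 101–150). (150−101)·(260.35−164.27)/(313.67−164.27) + 101 = 49·96.08/149.40 + 101 ≈ 132.51 → 133.
Sub-indices: CO→111, O₃→265, SO₂→19, NO₂→203, PM2.5→133. Overall AQI = max = 265; dominant pollutant is O₃.

265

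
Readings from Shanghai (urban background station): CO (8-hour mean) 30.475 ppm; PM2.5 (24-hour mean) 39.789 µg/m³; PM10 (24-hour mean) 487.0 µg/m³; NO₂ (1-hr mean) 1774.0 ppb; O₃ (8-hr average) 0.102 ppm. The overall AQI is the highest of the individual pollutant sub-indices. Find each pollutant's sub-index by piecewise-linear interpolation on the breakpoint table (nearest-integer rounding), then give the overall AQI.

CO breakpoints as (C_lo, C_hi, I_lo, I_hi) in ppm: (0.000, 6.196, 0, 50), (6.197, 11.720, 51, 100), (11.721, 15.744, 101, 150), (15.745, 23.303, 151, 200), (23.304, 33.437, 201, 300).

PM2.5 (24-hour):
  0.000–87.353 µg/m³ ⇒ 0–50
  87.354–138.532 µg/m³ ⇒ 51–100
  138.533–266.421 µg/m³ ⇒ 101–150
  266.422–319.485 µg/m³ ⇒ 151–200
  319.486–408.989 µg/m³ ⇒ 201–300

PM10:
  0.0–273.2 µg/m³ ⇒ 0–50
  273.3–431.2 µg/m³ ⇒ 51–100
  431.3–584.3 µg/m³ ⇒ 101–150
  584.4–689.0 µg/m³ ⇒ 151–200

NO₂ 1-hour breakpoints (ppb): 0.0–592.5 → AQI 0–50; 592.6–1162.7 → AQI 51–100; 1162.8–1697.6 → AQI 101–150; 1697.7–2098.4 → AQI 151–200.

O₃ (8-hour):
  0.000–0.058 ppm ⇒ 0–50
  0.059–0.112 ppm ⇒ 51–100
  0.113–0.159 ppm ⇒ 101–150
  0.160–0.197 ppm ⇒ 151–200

CO 30.475: bracket 23.304–33.437 → index 201–300; slope 99/10.133, offset 7.171.
AQI = 201 + 99/10.133·7.171 ≈ 271.06 ⇒ 271.
PM2.5: 39.789 ∈ [0.000, 87.353] ↔ index [0, 50].
0 + (39.789−0.000)·(50−0)/(87.353−0.000) = 0 + 39.789·50/87.353 ≈ 22.77, so AQI = 23.
PM10: row 431.3–584.3 (AQI 101–150). (150−101)·(487.0−431.3)/(584.3−431.3) + 101 = 49·55.7/153.0 + 101 ≈ 118.84 → 119.
NO₂: 1774.0 lies in 1697.7–2098.4, so I_lo=151, I_hi=200, C_lo=1697.7, C_hi=2098.4.
(200−151)/(2098.4−1697.7) × (1774.0−1697.7) + 151 = 49/400.7 × 76.3 + 151 ≈ 160.33 → 160.
O₃ 0.102: bracket 0.059–0.112 → index 51–100; slope 49/0.053, offset 0.043.
AQI = 51 + 49/0.053·0.043 ≈ 90.75 ⇒ 91.
Sub-indices: CO→271, PM2.5→23, PM10→119, NO₂→160, O₃→91. Overall AQI = max = 271; dominant pollutant is CO.

271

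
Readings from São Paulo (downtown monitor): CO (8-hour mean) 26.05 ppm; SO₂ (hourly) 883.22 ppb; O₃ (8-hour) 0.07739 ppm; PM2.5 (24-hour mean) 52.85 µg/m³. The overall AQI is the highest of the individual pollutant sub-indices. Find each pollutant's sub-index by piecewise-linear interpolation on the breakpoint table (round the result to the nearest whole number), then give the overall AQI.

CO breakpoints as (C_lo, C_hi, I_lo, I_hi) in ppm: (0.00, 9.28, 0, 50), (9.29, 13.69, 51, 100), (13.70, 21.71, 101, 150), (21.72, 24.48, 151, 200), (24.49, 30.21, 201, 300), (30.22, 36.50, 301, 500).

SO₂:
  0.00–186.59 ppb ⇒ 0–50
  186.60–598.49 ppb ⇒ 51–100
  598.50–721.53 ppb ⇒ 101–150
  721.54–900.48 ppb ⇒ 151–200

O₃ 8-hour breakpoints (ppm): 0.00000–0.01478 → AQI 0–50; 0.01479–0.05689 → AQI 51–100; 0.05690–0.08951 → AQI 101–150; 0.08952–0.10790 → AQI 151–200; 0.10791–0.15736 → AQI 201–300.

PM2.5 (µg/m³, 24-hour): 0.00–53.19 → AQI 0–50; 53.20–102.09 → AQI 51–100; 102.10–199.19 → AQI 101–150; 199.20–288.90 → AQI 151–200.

228

CO: 26.05 ∈ [24.49, 30.21] ↔ index [201, 300].
201 + (26.05−24.49)·(300−201)/(30.21−24.49) = 201 + 1.56·99/5.72 ≈ 228.00, so AQI = 228.
SO₂: 883.22 lies in 721.54–900.48, so I_lo=151, I_hi=200, C_lo=721.54, C_hi=900.48.
(200−151)/(900.48−721.54) × (883.22−721.54) + 151 = 49/178.94 × 161.68 + 151 ≈ 195.27 → 195.
O₃: 0.07739 lies in 0.05690–0.08951, so I_lo=101, I_hi=150, C_lo=0.05690, C_hi=0.08951.
(150−101)/(0.08951−0.05690) × (0.07739−0.05690) + 101 = 49/0.03261 × 0.02049 + 101 ≈ 131.79 → 132.
PM2.5: row 0.00–53.19 (AQI 0–50). (50−0)·(52.85−0.00)/(53.19−0.00) + 0 = 50·52.85/53.19 + 0 ≈ 49.68 → 50.
Sub-indices: CO→228, SO₂→195, O₃→132, PM2.5→50. Overall AQI = max = 228; dominant pollutant is CO.
AQI 228: Very Unhealthy.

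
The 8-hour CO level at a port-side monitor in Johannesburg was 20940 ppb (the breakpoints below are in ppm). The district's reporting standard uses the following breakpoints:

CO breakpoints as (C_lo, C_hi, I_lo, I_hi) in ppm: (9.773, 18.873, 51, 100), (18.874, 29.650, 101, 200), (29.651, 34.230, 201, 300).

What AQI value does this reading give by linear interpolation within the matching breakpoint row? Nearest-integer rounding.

120

Convert: 20940 ppb = 20.940 ppm.
CO 20.940: bracket 18.874–29.650 → index 101–200; slope 99/10.776, offset 2.066.
AQI = 101 + 99/10.776·2.066 ≈ 119.98 ⇒ 120.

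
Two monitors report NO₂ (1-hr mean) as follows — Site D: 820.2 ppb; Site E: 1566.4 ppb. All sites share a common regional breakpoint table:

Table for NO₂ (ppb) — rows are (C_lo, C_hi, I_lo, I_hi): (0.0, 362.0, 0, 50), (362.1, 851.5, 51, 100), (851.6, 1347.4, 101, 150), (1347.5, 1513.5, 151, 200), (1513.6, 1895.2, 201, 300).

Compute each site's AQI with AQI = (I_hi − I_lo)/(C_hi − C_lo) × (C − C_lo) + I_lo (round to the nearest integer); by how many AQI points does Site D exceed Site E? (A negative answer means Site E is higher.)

-118

Site D: row 362.1–851.5 (AQI 51–100). (100−51)·(820.2−362.1)/(851.5−362.1) + 51 = 49·458.1/489.4 + 51 ≈ 96.87 → 97.
Site E: 1566.4 ∈ [1513.6, 1895.2] ↔ index [201, 300].
201 + (1566.4−1513.6)·(300−201)/(1895.2−1513.6) = 201 + 52.8·99/381.6 ≈ 214.70, so AQI = 215.
AQIs: Site D=97, Site E=215. Site D (97) − Site E (215) = -118.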